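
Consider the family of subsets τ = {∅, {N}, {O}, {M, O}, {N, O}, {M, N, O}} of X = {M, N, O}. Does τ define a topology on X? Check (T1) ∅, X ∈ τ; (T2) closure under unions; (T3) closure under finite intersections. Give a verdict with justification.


τ IS a topology on X.

Axiom (T1): ∅ ∈ τ? Yes; X ∈ τ? Yes.
Axiom (T2/T3): check pairwise unions and intersections of members of τ.
All pairwise intersections and unions checked — each lies in τ. Therefore τ satisfies (T1), (T2), (T3): it IS a topology on X.


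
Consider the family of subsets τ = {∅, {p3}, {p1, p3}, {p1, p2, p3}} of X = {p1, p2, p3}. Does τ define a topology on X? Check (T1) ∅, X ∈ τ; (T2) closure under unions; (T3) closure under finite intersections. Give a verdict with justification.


τ IS a topology on X.

Axiom (T1): ∅ ∈ τ? Yes; X ∈ τ? Yes.
Axiom (T2/T3): check pairwise unions and intersections of members of τ.
All pairwise intersections and unions checked — each lies in τ. Therefore τ satisfies (T1), (T2), (T3): it IS a topology on X.


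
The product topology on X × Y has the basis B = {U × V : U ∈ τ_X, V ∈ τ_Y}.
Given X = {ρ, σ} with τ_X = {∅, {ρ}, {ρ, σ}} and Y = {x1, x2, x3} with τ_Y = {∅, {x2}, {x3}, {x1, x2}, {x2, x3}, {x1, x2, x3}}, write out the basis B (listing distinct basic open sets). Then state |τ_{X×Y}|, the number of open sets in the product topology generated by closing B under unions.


Basis B = {∅ × ∅, {ρ} × {x2}, {ρ} × {x3}, {ρ} × {x1, x2}, {ρ} × {x2, x3}, {ρ, σ} × {x2}, {ρ, σ} × {x3}, {ρ} × {x1, x2, x3}, {ρ, σ} × {x1, x2}, {ρ, σ} × {x2, x3}, {ρ, σ} × {x1, x2, x3}}; |τ_{X×Y}| = 18.

Enumerate products U × V with U ∈ τ_X, V ∈ τ_Y (deduplicated):
  ∅ × ∅ = {} (∅)
  {ρ} × {x2} = {(ρ,x2)}
  {ρ} × {x3} = {(ρ,x3)}
  {ρ} × {x1, x2} = {(ρ,x1), (ρ,x2)}
  {ρ} × {x2, x3} = {(ρ,x2), (ρ,x3)}
  {ρ, σ} × {x2} = {(ρ,x2), (σ,x2)}
  {ρ, σ} × {x3} = {(ρ,x3), (σ,x3)}
  {ρ} × {x1, x2, x3} = {(ρ,x1), (ρ,x2), (ρ,x3)}
  {ρ, σ} × {x1, x2} = {(ρ,x1), (ρ,x2), (σ,x1), (σ,x2)}
  {ρ, σ} × {x2, x3} = {(ρ,x2), (ρ,x3), (σ,x2), (σ,x3)}
  {ρ, σ} × {x1, x2, x3} = {(ρ,x1), (ρ,x2), (ρ,x3), (σ,x1), (σ,x2), (σ,x3)}
These 11 distinct sets form the basis B.
Close under arbitrary unions to get τ_{X×Y}; counting gives |τ_{X×Y}| = 18.


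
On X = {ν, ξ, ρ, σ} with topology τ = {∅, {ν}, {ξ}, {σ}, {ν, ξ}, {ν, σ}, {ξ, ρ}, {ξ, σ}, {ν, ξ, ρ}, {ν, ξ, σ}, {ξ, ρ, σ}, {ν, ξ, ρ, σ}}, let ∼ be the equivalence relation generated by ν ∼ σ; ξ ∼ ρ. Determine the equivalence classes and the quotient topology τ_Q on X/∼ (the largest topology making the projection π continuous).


X/∼ = {[ν=σ], [ξ=ρ]}; |τ_Q| = 4.

Equivalence classes: [ν=σ], [ξ=ρ].
Quotient map π: X → X/∼ sends ν ↦ [ν=σ], ξ ↦ [ξ=ρ], ρ ↦ [ξ=ρ], σ ↦ [ν=σ].
For each subset V ⊆ X/∼, compute π^{-1}(V) ⊆ X and check whether π^{-1}(V) ∈ τ. V is open in τ_Q iff π^{-1}(V) ∈ τ.
  V = {}: π^{-1}(V) = ∅ ∈ τ ✓.
  V = {[ν=σ]}: π^{-1}(V) = {ν, σ} ∈ τ ✓.
  V = {[ξ=ρ]}: π^{-1}(V) = {ξ, ρ} ∈ τ ✓.
  V = {[ν=σ], [ξ=ρ]}: π^{-1}(V) = {ν, ξ, ρ, σ} ∈ τ ✓.
Open sets in the quotient: τ_Q = {{}, {[ν=σ]}, {[ξ=ρ]}, {[ν=σ], [ξ=ρ]}} (4 elements).


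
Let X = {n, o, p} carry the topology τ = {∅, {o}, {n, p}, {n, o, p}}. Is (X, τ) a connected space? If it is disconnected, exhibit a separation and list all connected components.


(X, τ) is disconnected; components = [{o}, {n, p}].

Find clopen sets (U ∈ τ with X ∖ U ∈ τ):
  U = ∅, X ∖ U = {n, o, p} — both open, so U is clopen.
  U = {o}, X ∖ U = {n, p} — both open, so U is clopen.
  U = {n, p}, X ∖ U = {o} — both open, so U is clopen.
  U = {n, o, p}, X ∖ U = ∅ — both open, so U is clopen.
Nontrivial clopen(s) exist: e.g. {n, p}. So (X, τ) is disconnected.
Compute connected components by grouping points that agree on all clopens:
  component: {o}
  component: {n, p}


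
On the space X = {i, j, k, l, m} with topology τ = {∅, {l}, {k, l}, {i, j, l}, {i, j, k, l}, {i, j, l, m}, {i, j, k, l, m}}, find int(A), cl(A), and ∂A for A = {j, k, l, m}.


int(A) = {k, l}, cl(A) = {i, j, k, l, m}, ∂A = {i, j, m}.

Closed sets in (X, τ) are complements of opens:
  closed(X, τ) = {∅, {k}, {m}, {k, m}, {i, j, m}, {i, j, k, m}, {i, j, k, l, m}}.
int(A) = ⋃ {U ∈ τ : U ⊆ A}. Opens contained in A: ∅, {l}, {k, l}.
Taking the union of these: int(A) = {k, l}.
cl(A) = ⋂ {C closed : A ⊆ C}. Closed sets containing A: {i, j, k, l, m}.
Intersecting these: cl(A) = {i, j, k, l, m}.
∂A = cl(A) ∖ int(A) = {i, j, k, l, m} ∖ {k, l} = {i, j, m}.


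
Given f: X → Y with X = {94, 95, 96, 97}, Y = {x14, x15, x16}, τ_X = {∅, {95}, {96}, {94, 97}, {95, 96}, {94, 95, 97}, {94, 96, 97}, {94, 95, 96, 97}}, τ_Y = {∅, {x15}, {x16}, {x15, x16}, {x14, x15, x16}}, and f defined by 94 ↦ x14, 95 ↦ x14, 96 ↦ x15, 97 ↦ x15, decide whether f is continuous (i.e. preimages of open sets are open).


f is NOT continuous.

Compute f^{-1}(U) for each U ∈ τ_Y:
  U = ∅: f^{-1}(U) = ∅ ∈ τ_X ✓.
  U = {x15}: f^{-1}(U) = {96, 97} ∉ τ_X ✗.
  U = {x16}: f^{-1}(U) = ∅ ∈ τ_X ✓.
  U = {x15, x16}: f^{-1}(U) = {96, 97} ∉ τ_X ✗.
  U = {x14, x15, x16}: f^{-1}(U) = {94, 95, 96, 97} ∈ τ_X ✓.
Found U = {x15} with f^{-1}(U) = {96, 97} not in τ_X. Therefore f is NOT continuous.


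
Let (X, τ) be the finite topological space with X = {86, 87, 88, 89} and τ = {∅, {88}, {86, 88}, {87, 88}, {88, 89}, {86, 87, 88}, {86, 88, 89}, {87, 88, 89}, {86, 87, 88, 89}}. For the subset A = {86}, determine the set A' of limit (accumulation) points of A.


A' = ∅

For each x ∈ X, list the open sets U ∈ τ with x ∈ U, then check whether U ∩ (A ∖ {x}) ≠ ∅ for every such U.
  x = 86: open {86, 88} ∋ x has {86, 88} ∩ (A ∖ {86}) = ∅, so x is NOT a limit point.
  x = 87: open {87, 88} ∋ x has {87, 88} ∩ (A ∖ {87}) = ∅, so x is NOT a limit point.
  x = 88: open {88} ∋ x has {88} ∩ (A ∖ {88}) = ∅, so x is NOT a limit point.
  x = 89: open {88, 89} ∋ x has {88, 89} ∩ (A ∖ {89}) = ∅, so x is NOT a limit point.
Collecting: A' = ∅.


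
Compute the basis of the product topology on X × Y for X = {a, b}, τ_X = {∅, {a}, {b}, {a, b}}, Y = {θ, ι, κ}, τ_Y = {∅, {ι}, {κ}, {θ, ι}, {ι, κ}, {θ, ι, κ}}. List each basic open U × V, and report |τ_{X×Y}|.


Basis B = {∅ × ∅, {a} × {ι}, {a} × {κ}, {b} × {ι}, {b} × {κ}, {a} × {θ, ι}, {a} × {ι, κ}, {a, b} × {ι}, {a, b} × {κ}, {b} × {θ, ι}, {b} × {ι, κ}, {a} × {θ, ι, κ}, {b} × {θ, ι, κ}, {a, b} × {θ, ι}, {a, b} × {ι, κ}, {a, b} × {θ, ι, κ}}; |τ_{X×Y}| = 36.

Enumerate products U × V with U ∈ τ_X, V ∈ τ_Y (deduplicated):
  ∅ × ∅ = {} (∅)
  {a} × {ι} = {(a,ι)}
  {a} × {κ} = {(a,κ)}
  {b} × {ι} = {(b,ι)}
  {b} × {κ} = {(b,κ)}
  {a} × {θ, ι} = {(a,θ), (a,ι)}
  {a} × {ι, κ} = {(a,ι), (a,κ)}
  {a, b} × {ι} = {(a,ι), (b,ι)}
  {a, b} × {κ} = {(a,κ), (b,κ)}
  {b} × {θ, ι} = {(b,θ), (b,ι)}
  {b} × {ι, κ} = {(b,ι), (b,κ)}
  {a} × {θ, ι, κ} = {(a,θ), (a,ι), (a,κ)}
  {b} × {θ, ι, κ} = {(b,θ), (b,ι), (b,κ)}
  {a, b} × {θ, ι} = {(a,θ), (a,ι), (b,θ), (b,ι)}
  {a, b} × {ι, κ} = {(a,ι), (a,κ), (b,ι), (b,κ)}
  {a, b} × {θ, ι, κ} = {(a,θ), (a,ι), (a,κ), (b,θ), (b,ι), (b,κ)}
These 16 distinct sets form the basis B.
Close under arbitrary unions to get τ_{X×Y}; counting gives |τ_{X×Y}| = 36.


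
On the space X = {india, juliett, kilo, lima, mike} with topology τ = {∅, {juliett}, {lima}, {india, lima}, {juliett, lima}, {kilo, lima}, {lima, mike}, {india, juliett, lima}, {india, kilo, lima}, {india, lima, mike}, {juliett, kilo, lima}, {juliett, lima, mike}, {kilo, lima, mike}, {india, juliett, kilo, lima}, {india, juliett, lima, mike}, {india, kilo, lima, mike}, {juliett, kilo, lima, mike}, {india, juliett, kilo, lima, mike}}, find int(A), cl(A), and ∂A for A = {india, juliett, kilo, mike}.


int(A) = {juliett}, cl(A) = {india, juliett, kilo, mike}, ∂A = {india, kilo, mike}.

Closed sets in (X, τ) are complements of opens:
  closed(X, τ) = {∅, {india}, {juliett}, {kilo}, {mike}, {india, juliett}, {india, kilo}, {india, mike}, {juliett, kilo}, {juliett, mike}, {kilo, mike}, {india, juliett, kilo}, {india, juliett, mike}, {india, kilo, mike}, {juliett, kilo, mike}, {india, juliett, kilo, mike}, {india, kilo, lima, mike}, {india, juliett, kilo, lima, mike}}.
int(A) = ⋃ {U ∈ τ : U ⊆ A}. Opens contained in A: ∅, {juliett}.
Taking the union of these: int(A) = {juliett}.
cl(A) = ⋂ {C closed : A ⊆ C}. Closed sets containing A: {india, juliett, kilo, mike}, {india, juliett, kilo, lima, mike}.
Intersecting these: cl(A) = {india, juliett, kilo, mike}.
∂A = cl(A) ∖ int(A) = {india, juliett, kilo, mike} ∖ {juliett} = {india, kilo, mike}.


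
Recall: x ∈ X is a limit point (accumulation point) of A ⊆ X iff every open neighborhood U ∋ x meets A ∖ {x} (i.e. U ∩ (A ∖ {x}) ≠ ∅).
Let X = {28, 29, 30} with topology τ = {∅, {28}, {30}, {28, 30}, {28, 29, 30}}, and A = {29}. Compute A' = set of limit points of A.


A' = ∅

For each x ∈ X, list the open sets U ∈ τ with x ∈ U, then check whether U ∩ (A ∖ {x}) ≠ ∅ for every such U.
  x = 28: open {28} ∋ x has {28} ∩ (A ∖ {28}) = ∅, so x is NOT a limit point.
  x = 29: open {28, 29, 30} ∋ x has {28, 29, 30} ∩ (A ∖ {29}) = ∅, so x is NOT a limit point.
  x = 30: open {30} ∋ x has {30} ∩ (A ∖ {30}) = ∅, so x is NOT a limit point.
Collecting: A' = ∅.


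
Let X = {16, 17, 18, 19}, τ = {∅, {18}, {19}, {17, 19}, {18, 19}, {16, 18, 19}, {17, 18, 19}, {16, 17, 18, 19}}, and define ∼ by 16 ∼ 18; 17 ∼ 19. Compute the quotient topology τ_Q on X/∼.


X/∼ = {[16=18], [17=19]}; |τ_Q| = 3.

Equivalence classes: [16=18], [17=19].
Quotient map π: X → X/∼ sends 16 ↦ [16=18], 17 ↦ [17=19], 18 ↦ [16=18], 19 ↦ [17=19].
For each subset V ⊆ X/∼, compute π^{-1}(V) ⊆ X and check whether π^{-1}(V) ∈ τ. V is open in τ_Q iff π^{-1}(V) ∈ τ.
  V = {}: π^{-1}(V) = ∅ ∈ τ ✓.
  V = {[16=18]}: π^{-1}(V) = {16, 18} ∉ τ ✗.
  V = {[17=19]}: π^{-1}(V) = {17, 19} ∈ τ ✓.
  V = {[16=18], [17=19]}: π^{-1}(V) = {16, 17, 18, 19} ∈ τ ✓.
Open sets in the quotient: τ_Q = {{}, {[17=19]}, {[16=18], [17=19]}} (3 elements).


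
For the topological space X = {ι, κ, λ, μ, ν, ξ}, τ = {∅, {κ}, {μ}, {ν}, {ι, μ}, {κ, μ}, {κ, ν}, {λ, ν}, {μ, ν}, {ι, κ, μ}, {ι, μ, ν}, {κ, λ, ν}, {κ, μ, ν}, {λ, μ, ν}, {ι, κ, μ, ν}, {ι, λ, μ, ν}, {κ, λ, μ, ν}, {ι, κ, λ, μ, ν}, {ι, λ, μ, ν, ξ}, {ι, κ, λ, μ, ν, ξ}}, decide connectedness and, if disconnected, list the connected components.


(X, τ) is disconnected; components = [{κ}, {ι, λ, μ, ν, ξ}].

Find clopen sets (U ∈ τ with X ∖ U ∈ τ):
  U = ∅, X ∖ U = {ι, κ, λ, μ, ν, ξ} — both open, so U is clopen.
  U = {κ}, X ∖ U = {ι, λ, μ, ν, ξ} — both open, so U is clopen.
  U = {ι, λ, μ, ν, ξ}, X ∖ U = {κ} — both open, so U is clopen.
  U = {ι, κ, λ, μ, ν, ξ}, X ∖ U = ∅ — both open, so U is clopen.
Nontrivial clopen(s) exist: e.g. {κ}. So (X, τ) is disconnected.
Compute connected components by grouping points that agree on all clopens:
  component: {κ}
  component: {ι, λ, μ, ν, ξ}


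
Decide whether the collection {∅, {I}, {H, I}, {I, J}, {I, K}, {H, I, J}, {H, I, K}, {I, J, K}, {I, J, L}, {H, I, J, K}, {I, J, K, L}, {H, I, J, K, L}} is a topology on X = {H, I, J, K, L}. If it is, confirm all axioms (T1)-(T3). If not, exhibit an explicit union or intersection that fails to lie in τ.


τ is NOT a topology on X.

Axiom (T1): ∅ ∈ τ? Yes; X ∈ τ? Yes.
Axiom (T2/T3): check pairwise unions and intersections of members of τ.
Counterexample for (T2): {H, I} ∪ {I, J, L} = {H, I, J, L} ∉ τ. Therefore τ is NOT a topology.


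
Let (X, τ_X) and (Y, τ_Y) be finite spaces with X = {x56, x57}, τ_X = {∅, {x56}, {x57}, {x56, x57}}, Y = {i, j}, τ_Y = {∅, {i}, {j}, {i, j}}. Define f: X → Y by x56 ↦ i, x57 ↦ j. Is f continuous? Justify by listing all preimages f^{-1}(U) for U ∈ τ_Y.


f IS continuous.

Compute f^{-1}(U) for each U ∈ τ_Y:
  U = ∅: f^{-1}(U) = ∅ ∈ τ_X ✓.
  U = {i}: f^{-1}(U) = {x56} ∈ τ_X ✓.
  U = {j}: f^{-1}(U) = {x57} ∈ τ_X ✓.
  U = {i, j}: f^{-1}(U) = {x56, x57} ∈ τ_X ✓.
Every preimage lies in τ_X, so f IS continuous.


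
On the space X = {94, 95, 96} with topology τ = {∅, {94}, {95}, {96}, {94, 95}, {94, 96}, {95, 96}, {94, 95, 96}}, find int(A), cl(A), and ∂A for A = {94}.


int(A) = {94}, cl(A) = {94}, ∂A = ∅.

Closed sets in (X, τ) are complements of opens:
  closed(X, τ) = {∅, {94}, {95}, {96}, {94, 95}, {94, 96}, {95, 96}, {94, 95, 96}}.
int(A) = ⋃ {U ∈ τ : U ⊆ A}. Opens contained in A: ∅, {94}.
Taking the union of these: int(A) = {94}.
cl(A) = ⋂ {C closed : A ⊆ C}. Closed sets containing A: {94}, {94, 95}, {94, 96}, {94, 95, 96}.
Intersecting these: cl(A) = {94}.
∂A = cl(A) ∖ int(A) = {94} ∖ {94} = ∅.


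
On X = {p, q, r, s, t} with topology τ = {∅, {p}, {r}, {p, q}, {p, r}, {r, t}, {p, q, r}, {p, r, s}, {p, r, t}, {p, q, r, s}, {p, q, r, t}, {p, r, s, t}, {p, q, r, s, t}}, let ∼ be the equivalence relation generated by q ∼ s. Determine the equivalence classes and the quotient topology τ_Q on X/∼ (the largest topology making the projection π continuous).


X/∼ = {[p], [q=s], [r], [t]}; |τ_Q| = 8.

Equivalence classes: [p], [q=s], [r], [t].
Quotient map π: X → X/∼ sends p ↦ [p], q ↦ [q=s], r ↦ [r], s ↦ [q=s], t ↦ [t].
For each subset V ⊆ X/∼, compute π^{-1}(V) ⊆ X and check whether π^{-1}(V) ∈ τ. V is open in τ_Q iff π^{-1}(V) ∈ τ.
  V = {}: π^{-1}(V) = ∅ ∈ τ ✓.
  V = {[p]}: π^{-1}(V) = {p} ∈ τ ✓.
  V = {[q=s]}: π^{-1}(V) = {q, s} ∉ τ ✗.
  V = {[p], [q=s]}: π^{-1}(V) = {p, q, s} ∉ τ ✗.
  V = {[r]}: π^{-1}(V) = {r} ∈ τ ✓.
  V = {[p], [r]}: π^{-1}(V) = {p, r} ∈ τ ✓.
  V = {[q=s], [r]}: π^{-1}(V) = {q, r, s} ∉ τ ✗.
  V = {[p], [q=s], [r]}: π^{-1}(V) = {p, q, r, s} ∈ τ ✓.
  V = {[t]}: π^{-1}(V) = {t} ∉ τ ✗.
  V = {[p], [t]}: π^{-1}(V) = {p, t} ∉ τ ✗.
  V = {[q=s], [t]}: π^{-1}(V) = {q, s, t} ∉ τ ✗.
  V = {[p], [q=s], [t]}: π^{-1}(V) = {p, q, s, t} ∉ τ ✗.
  V = {[r], [t]}: π^{-1}(V) = {r, t} ∈ τ ✓.
  V = {[p], [r], [t]}: π^{-1}(V) = {p, r, t} ∈ τ ✓.
  V = {[q=s], [r], [t]}: π^{-1}(V) = {q, r, s, t} ∉ τ ✗.
  V = {[p], [q=s], [r], [t]}: π^{-1}(V) = {p, q, r, s, t} ∈ τ ✓.
Open sets in the quotient: τ_Q = {{}, {[p]}, {[r]}, {[p], [r]}, {[p], [q=s], [r]}, {[r], [t]}, {[p], [r], [t]}, {[p], [q=s], [r], [t]}} (8 elements).


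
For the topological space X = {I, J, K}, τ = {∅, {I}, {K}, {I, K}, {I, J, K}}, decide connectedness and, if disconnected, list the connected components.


(X, τ) is connected.

Find clopen sets (U ∈ τ with X ∖ U ∈ τ):
  U = ∅, X ∖ U = {I, J, K} — both open, so U is clopen.
  U = {I, J, K}, X ∖ U = ∅ — both open, so U is clopen.
Only trivial clopens (∅ and X) exist, so (X, τ) is connected.
Compute connected components by grouping points that agree on all clopens:
  component: {I, J, K}


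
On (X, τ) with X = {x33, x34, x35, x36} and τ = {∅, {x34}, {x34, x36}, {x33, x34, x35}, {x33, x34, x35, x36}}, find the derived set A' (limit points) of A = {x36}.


A' = ∅

For each x ∈ X, list the open sets U ∈ τ with x ∈ U, then check whether U ∩ (A ∖ {x}) ≠ ∅ for every such U.
  x = x33: open {x33, x34, x35} ∋ x has {x33, x34, x35} ∩ (A ∖ {x33}) = ∅, so x is NOT a limit point.
  x = x34: open {x34} ∋ x has {x34} ∩ (A ∖ {x34}) = ∅, so x is NOT a limit point.
  x = x35: open {x33, x34, x35} ∋ x has {x33, x34, x35} ∩ (A ∖ {x35}) = ∅, so x is NOT a limit point.
  x = x36: open {x34, x36} ∋ x has {x34, x36} ∩ (A ∖ {x36}) = ∅, so x is NOT a limit point.
Collecting: A' = ∅.


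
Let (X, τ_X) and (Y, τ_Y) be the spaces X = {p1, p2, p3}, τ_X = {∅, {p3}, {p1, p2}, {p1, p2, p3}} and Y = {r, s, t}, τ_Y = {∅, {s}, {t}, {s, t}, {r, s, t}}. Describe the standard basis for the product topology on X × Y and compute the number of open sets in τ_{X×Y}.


Basis B = {∅ × ∅, {p3} × {s}, {p3} × {t}, {p1, p2} × {s}, {p1, p2} × {t}, {p3} × {s, t}, {p1, p2, p3} × {s}, {p1, p2, p3} × {t}, {p3} × {r, s, t}, {p1, p2} × {s, t}, {p1, p2} × {r, s, t}, {p1, p2, p3} × {s, t}, {p1, p2, p3} × {r, s, t}}; |τ_{X×Y}| = 25.

Enumerate products U × V with U ∈ τ_X, V ∈ τ_Y (deduplicated):
  ∅ × ∅ = {} (∅)
  {p3} × {s} = {(p3,s)}
  {p3} × {t} = {(p3,t)}
  {p1, p2} × {s} = {(p1,s), (p2,s)}
  {p1, p2} × {t} = {(p1,t), (p2,t)}
  {p3} × {s, t} = {(p3,s), (p3,t)}
  {p1, p2, p3} × {s} = {(p1,s), (p2,s), (p3,s)}
  {p1, p2, p3} × {t} = {(p1,t), (p2,t), (p3,t)}
  {p3} × {r, s, t} = {(p3,r), (p3,s), (p3,t)}
  {p1, p2} × {s, t} = {(p1,s), (p1,t), (p2,s), (p2,t)}
  {p1, p2} × {r, s, t} = {(p1,r), (p1,s), (p1,t), (p2,r), (p2,s), (p2,t)}
  {p1, p2, p3} × {s, t} = {(p1,s), (p1,t), (p2,s), (p2,t), (p3,s), (p3,t)}
  {p1, p2, p3} × {r, s, t} = {(p1,r), (p1,s), (p1,t), (p2,r), (p2,s), (p2,t), (p3,r), (p3,s), (p3,t)}
These 13 distinct sets form the basis B.
Close under arbitrary unions to get τ_{X×Y}; counting gives |τ_{X×Y}| = 25.


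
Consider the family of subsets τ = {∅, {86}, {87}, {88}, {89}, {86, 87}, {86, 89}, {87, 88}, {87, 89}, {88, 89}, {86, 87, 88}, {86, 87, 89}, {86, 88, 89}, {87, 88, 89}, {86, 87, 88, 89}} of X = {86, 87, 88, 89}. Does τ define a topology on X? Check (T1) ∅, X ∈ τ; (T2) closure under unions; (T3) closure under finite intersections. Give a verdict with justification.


τ is NOT a topology on X.

Axiom (T1): ∅ ∈ τ? Yes; X ∈ τ? Yes.
Axiom (T2/T3): check pairwise unions and intersections of members of τ.
Counterexample for (T2): {86} ∪ {88} = {86, 88} ∉ τ. Therefore τ is NOT a topology.


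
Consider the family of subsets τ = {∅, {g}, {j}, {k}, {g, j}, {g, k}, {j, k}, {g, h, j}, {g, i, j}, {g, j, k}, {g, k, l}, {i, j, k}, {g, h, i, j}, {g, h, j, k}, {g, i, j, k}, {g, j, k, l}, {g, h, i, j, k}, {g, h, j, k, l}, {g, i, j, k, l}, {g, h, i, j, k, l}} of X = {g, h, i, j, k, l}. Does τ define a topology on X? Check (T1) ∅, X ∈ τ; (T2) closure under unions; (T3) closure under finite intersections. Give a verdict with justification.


τ is NOT a topology on X.

Axiom (T1): ∅ ∈ τ? Yes; X ∈ τ? Yes.
Axiom (T2/T3): check pairwise unions and intersections of members of τ.
Counterexample for (T3): {g, i, j} ∩ {i, j, k} = {i, j} ∉ τ. Therefore τ is NOT a topology.


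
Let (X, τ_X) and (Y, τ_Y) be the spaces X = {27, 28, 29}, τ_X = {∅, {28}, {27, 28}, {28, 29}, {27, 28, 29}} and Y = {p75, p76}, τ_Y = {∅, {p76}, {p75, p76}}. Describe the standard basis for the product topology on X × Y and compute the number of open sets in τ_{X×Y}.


Basis B = {∅ × ∅, {28} × {p76}, {27, 28} × {p76}, {28} × {p75, p76}, {28, 29} × {p76}, {27, 28, 29} × {p76}, {27, 28} × {p75, p76}, {28, 29} × {p75, p76}, {27, 28, 29} × {p75, p76}}; |τ_{X×Y}| = 14.

Enumerate products U × V with U ∈ τ_X, V ∈ τ_Y (deduplicated):
  ∅ × ∅ = {} (∅)
  {28} × {p76} = {(28,p76)}
  {27, 28} × {p76} = {(27,p76), (28,p76)}
  {28} × {p75, p76} = {(28,p75), (28,p76)}
  {28, 29} × {p76} = {(28,p76), (29,p76)}
  {27, 28, 29} × {p76} = {(27,p76), (28,p76), (29,p76)}
  {27, 28} × {p75, p76} = {(27,p75), (27,p76), (28,p75), (28,p76)}
  {28, 29} × {p75, p76} = {(28,p75), (28,p76), (29,p75), (29,p76)}
  {27, 28, 29} × {p75, p76} = {(27,p75), (27,p76), (28,p75), (28,p76), (29,p75), (29,p76)}
These 9 distinct sets form the basis B.
Close under arbitrary unions to get τ_{X×Y}; counting gives |τ_{X×Y}| = 14.


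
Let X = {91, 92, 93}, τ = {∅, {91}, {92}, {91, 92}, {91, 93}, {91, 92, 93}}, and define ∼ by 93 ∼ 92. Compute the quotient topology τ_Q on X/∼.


X/∼ = {[91], [92=93]}; |τ_Q| = 3.

Equivalence classes: [91], [92=93].
Quotient map π: X → X/∼ sends 91 ↦ [91], 92 ↦ [92=93], 93 ↦ [92=93].
For each subset V ⊆ X/∼, compute π^{-1}(V) ⊆ X and check whether π^{-1}(V) ∈ τ. V is open in τ_Q iff π^{-1}(V) ∈ τ.
  V = {}: π^{-1}(V) = ∅ ∈ τ ✓.
  V = {[91]}: π^{-1}(V) = {91} ∈ τ ✓.
  V = {[92=93]}: π^{-1}(V) = {92, 93} ∉ τ ✗.
  V = {[91], [92=93]}: π^{-1}(V) = {91, 92, 93} ∈ τ ✓.
Open sets in the quotient: τ_Q = {{}, {[91]}, {[91], [92=93]}} (3 elements).


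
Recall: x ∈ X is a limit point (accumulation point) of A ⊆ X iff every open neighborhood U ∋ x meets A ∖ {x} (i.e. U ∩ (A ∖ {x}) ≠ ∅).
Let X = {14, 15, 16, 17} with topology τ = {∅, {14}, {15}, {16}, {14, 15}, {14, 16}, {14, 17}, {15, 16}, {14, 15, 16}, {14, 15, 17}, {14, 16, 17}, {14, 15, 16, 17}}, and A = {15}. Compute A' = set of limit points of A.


A' = ∅

For each x ∈ X, list the open sets U ∈ τ with x ∈ U, then check whether U ∩ (A ∖ {x}) ≠ ∅ for every such U.
  x = 14: open {14} ∋ x has {14} ∩ (A ∖ {14}) = ∅, so x is NOT a limit point.
  x = 15: open {15} ∋ x has {15} ∩ (A ∖ {15}) = ∅, so x is NOT a limit point.
  x = 16: open {16} ∋ x has {16} ∩ (A ∖ {16}) = ∅, so x is NOT a limit point.
  x = 17: open {14, 17} ∋ x has {14, 17} ∩ (A ∖ {17}) = ∅, so x is NOT a limit point.
Collecting: A' = ∅.


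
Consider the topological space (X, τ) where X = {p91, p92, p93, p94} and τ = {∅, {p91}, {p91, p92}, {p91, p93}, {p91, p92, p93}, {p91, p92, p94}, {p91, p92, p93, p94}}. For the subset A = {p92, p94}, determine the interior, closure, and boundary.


int(A) = ∅, cl(A) = {p92, p94}, ∂A = {p92, p94}.

Closed sets in (X, τ) are complements of opens:
  closed(X, τ) = {∅, {p93}, {p94}, {p92, p94}, {p93, p94}, {p92, p93, p94}, {p91, p92, p93, p94}}.
int(A) = ⋃ {U ∈ τ : U ⊆ A}. Opens contained in A: ∅.
Taking the union of these: int(A) = ∅.
cl(A) = ⋂ {C closed : A ⊆ C}. Closed sets containing A: {p92, p94}, {p92, p93, p94}, {p91, p92, p93, p94}.
Intersecting these: cl(A) = {p92, p94}.
∂A = cl(A) ∖ int(A) = {p92, p94} ∖ ∅ = {p92, p94}.


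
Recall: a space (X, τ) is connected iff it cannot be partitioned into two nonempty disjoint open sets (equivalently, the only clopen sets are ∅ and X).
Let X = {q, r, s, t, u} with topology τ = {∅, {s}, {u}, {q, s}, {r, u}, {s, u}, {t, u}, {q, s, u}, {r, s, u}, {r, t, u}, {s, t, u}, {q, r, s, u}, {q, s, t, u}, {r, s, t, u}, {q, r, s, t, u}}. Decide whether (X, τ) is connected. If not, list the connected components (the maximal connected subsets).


(X, τ) is disconnected; components = [{q, s}, {r, t, u}].

Find clopen sets (U ∈ τ with X ∖ U ∈ τ):
  U = ∅, X ∖ U = {q, r, s, t, u} — both open, so U is clopen.
  U = {q, s}, X ∖ U = {r, t, u} — both open, so U is clopen.
  U = {r, t, u}, X ∖ U = {q, s} — both open, so U is clopen.
  U = {q, r, s, t, u}, X ∖ U = ∅ — both open, so U is clopen.
Nontrivial clopen(s) exist: e.g. {q, s}. So (X, τ) is disconnected.
Compute connected components by grouping points that agree on all clopens:
  component: {q, s}
  component: {r, t, u}


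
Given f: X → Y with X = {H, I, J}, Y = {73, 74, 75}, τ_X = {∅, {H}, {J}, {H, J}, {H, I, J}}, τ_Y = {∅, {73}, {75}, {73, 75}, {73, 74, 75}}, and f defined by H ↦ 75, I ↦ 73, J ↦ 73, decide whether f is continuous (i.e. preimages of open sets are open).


f is NOT continuous.

Compute f^{-1}(U) for each U ∈ τ_Y:
  U = ∅: f^{-1}(U) = ∅ ∈ τ_X ✓.
  U = {73}: f^{-1}(U) = {I, J} ∉ τ_X ✗.
  U = {75}: f^{-1}(U) = {H} ∈ τ_X ✓.
  U = {73, 75}: f^{-1}(U) = {H, I, J} ∈ τ_X ✓.
  U = {73, 74, 75}: f^{-1}(U) = {H, I, J} ∈ τ_X ✓.
Found U = {73} with f^{-1}(U) = {I, J} not in τ_X. Therefore f is NOT continuous.


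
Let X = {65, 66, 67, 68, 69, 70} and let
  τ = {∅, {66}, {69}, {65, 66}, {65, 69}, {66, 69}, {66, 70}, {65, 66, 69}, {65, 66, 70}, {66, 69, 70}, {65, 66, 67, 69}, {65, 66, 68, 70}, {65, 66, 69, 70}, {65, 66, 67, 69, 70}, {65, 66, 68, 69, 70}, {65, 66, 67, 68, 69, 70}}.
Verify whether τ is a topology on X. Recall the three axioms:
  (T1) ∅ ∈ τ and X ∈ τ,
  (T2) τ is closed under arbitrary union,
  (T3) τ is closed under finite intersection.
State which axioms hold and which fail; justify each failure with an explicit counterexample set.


τ is NOT a topology on X.

Axiom (T1): ∅ ∈ τ? Yes; X ∈ τ? Yes.
Axiom (T2/T3): check pairwise unions and intersections of members of τ.
Counterexample for (T3): {65, 66} ∩ {65, 69} = {65} ∉ τ. Therefore τ is NOT a topology.


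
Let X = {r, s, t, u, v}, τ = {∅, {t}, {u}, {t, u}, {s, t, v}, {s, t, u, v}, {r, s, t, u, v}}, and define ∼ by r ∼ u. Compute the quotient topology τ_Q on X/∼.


X/∼ = {[r=u], [s], [t], [v]}; |τ_Q| = 4.

Equivalence classes: [r=u], [s], [t], [v].
Quotient map π: X → X/∼ sends r ↦ [r=u], s ↦ [s], t ↦ [t], u ↦ [r=u], v ↦ [v].
For each subset V ⊆ X/∼, compute π^{-1}(V) ⊆ X and check whether π^{-1}(V) ∈ τ. V is open in τ_Q iff π^{-1}(V) ∈ τ.
  V = {}: π^{-1}(V) = ∅ ∈ τ ✓.
  V = {[r=u]}: π^{-1}(V) = {r, u} ∉ τ ✗.
  V = {[s]}: π^{-1}(V) = {s} ∉ τ ✗.
  V = {[r=u], [s]}: π^{-1}(V) = {r, s, u} ∉ τ ✗.
  V = {[t]}: π^{-1}(V) = {t} ∈ τ ✓.
  V = {[r=u], [t]}: π^{-1}(V) = {r, t, u} ∉ τ ✗.
  V = {[s], [t]}: π^{-1}(V) = {s, t} ∉ τ ✗.
  V = {[r=u], [s], [t]}: π^{-1}(V) = {r, s, t, u} ∉ τ ✗.
  V = {[v]}: π^{-1}(V) = {v} ∉ τ ✗.
  V = {[r=u], [v]}: π^{-1}(V) = {r, u, v} ∉ τ ✗.
  V = {[s], [v]}: π^{-1}(V) = {s, v} ∉ τ ✗.
  V = {[r=u], [s], [v]}: π^{-1}(V) = {r, s, u, v} ∉ τ ✗.
  V = {[t], [v]}: π^{-1}(V) = {t, v} ∉ τ ✗.
  V = {[r=u], [t], [v]}: π^{-1}(V) = {r, t, u, v} ∉ τ ✗.
  V = {[s], [t], [v]}: π^{-1}(V) = {s, t, v} ∈ τ ✓.
  V = {[r=u], [s], [t], [v]}: π^{-1}(V) = {r, s, t, u, v} ∈ τ ✓.
Open sets in the quotient: τ_Q = {{}, {[t]}, {[s], [t], [v]}, {[r=u], [s], [t], [v]}} (4 elements).


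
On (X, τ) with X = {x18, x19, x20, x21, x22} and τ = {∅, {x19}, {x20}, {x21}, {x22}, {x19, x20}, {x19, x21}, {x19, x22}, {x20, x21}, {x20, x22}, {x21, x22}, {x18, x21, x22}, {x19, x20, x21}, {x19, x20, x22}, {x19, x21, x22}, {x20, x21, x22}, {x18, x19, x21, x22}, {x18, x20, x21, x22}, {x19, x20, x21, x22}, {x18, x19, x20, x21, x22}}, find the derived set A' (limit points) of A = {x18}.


A' = ∅

For each x ∈ X, list the open sets U ∈ τ with x ∈ U, then check whether U ∩ (A ∖ {x}) ≠ ∅ for every such U.
  x = x18: open {x18, x21, x22} ∋ x has {x18, x21, x22} ∩ (A ∖ {x18}) = ∅, so x is NOT a limit point.
  x = x19: open {x19} ∋ x has {x19} ∩ (A ∖ {x19}) = ∅, so x is NOT a limit point.
  x = x20: open {x20} ∋ x has {x20} ∩ (A ∖ {x20}) = ∅, so x is NOT a limit point.
  x = x21: open {x21} ∋ x has {x21} ∩ (A ∖ {x21}) = ∅, so x is NOT a limit point.
  x = x22: open {x22} ∋ x has {x22} ∩ (A ∖ {x22}) = ∅, so x is NOT a limit point.
Collecting: A' = ∅.


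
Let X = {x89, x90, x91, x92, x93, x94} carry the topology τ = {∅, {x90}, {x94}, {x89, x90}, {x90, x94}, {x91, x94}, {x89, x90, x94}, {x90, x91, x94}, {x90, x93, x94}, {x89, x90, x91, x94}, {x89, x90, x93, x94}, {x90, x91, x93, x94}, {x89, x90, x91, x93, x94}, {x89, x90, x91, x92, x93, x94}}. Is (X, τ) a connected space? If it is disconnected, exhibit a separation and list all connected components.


(X, τ) is connected.

Find clopen sets (U ∈ τ with X ∖ U ∈ τ):
  U = ∅, X ∖ U = {x89, x90, x91, x92, x93, x94} — both open, so U is clopen.
  U = {x89, x90, x91, x92, x93, x94}, X ∖ U = ∅ — both open, so U is clopen.
Only trivial clopens (∅ and X) exist, so (X, τ) is connected.
Compute connected components by grouping points that agree on all clopens:
  component: {x89, x90, x91, x92, x93, x94}


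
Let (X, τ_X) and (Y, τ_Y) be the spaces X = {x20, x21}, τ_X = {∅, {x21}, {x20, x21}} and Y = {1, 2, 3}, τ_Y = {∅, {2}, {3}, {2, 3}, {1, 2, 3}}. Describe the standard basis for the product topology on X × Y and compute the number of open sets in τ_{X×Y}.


Basis B = {∅ × ∅, {x21} × {2}, {x21} × {3}, {x20, x21} × {2}, {x20, x21} × {3}, {x21} × {2, 3}, {x21} × {1, 2, 3}, {x20, x21} × {2, 3}, {x20, x21} × {1, 2, 3}}; |τ_{X×Y}| = 14.

Enumerate products U × V with U ∈ τ_X, V ∈ τ_Y (deduplicated):
  ∅ × ∅ = {} (∅)
  {x21} × {2} = {(x21,2)}
  {x21} × {3} = {(x21,3)}
  {x20, x21} × {2} = {(x20,2), (x21,2)}
  {x20, x21} × {3} = {(x20,3), (x21,3)}
  {x21} × {2, 3} = {(x21,2), (x21,3)}
  {x21} × {1, 2, 3} = {(x21,1), (x21,2), (x21,3)}
  {x20, x21} × {2, 3} = {(x20,2), (x20,3), (x21,2), (x21,3)}
  {x20, x21} × {1, 2, 3} = {(x20,1), (x20,2), (x20,3), (x21,1), (x21,2), (x21,3)}
These 9 distinct sets form the basis B.
Close under arbitrary unions to get τ_{X×Y}; counting gives |τ_{X×Y}| = 14.


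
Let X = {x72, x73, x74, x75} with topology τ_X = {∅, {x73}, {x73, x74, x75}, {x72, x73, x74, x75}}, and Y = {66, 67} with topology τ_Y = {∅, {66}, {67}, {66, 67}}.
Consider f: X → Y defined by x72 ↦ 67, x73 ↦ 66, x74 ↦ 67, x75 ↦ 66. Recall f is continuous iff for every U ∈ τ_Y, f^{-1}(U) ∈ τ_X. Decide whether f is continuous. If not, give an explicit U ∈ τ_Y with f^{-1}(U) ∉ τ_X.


f is NOT continuous.

Compute f^{-1}(U) for each U ∈ τ_Y:
  U = ∅: f^{-1}(U) = ∅ ∈ τ_X ✓.
  U = {66}: f^{-1}(U) = {x73, x75} ∉ τ_X ✗.
  U = {67}: f^{-1}(U) = {x72, x74} ∉ τ_X ✗.
  U = {66, 67}: f^{-1}(U) = {x72, x73, x74, x75} ∈ τ_X ✓.
Found U = {66} with f^{-1}(U) = {x73, x75} not in τ_X. Therefore f is NOT continuous.


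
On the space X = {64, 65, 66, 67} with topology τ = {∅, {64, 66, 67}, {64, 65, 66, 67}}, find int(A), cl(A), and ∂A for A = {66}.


int(A) = ∅, cl(A) = {64, 65, 66, 67}, ∂A = {64, 65, 66, 67}.

Closed sets in (X, τ) are complements of opens:
  closed(X, τ) = {∅, {65}, {64, 65, 66, 67}}.
int(A) = ⋃ {U ∈ τ : U ⊆ A}. Opens contained in A: ∅.
Taking the union of these: int(A) = ∅.
cl(A) = ⋂ {C closed : A ⊆ C}. Closed sets containing A: {64, 65, 66, 67}.
Intersecting these: cl(A) = {64, 65, 66, 67}.
∂A = cl(A) ∖ int(A) = {64, 65, 66, 67} ∖ ∅ = {64, 65, 66, 67}.


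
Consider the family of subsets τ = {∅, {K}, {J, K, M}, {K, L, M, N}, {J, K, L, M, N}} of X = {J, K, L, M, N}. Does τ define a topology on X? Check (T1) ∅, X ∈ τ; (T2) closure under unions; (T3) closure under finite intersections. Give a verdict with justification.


τ is NOT a topology on X.

Axiom (T1): ∅ ∈ τ? Yes; X ∈ τ? Yes.
Axiom (T2/T3): check pairwise unions and intersections of members of τ.
Counterexample for (T3): {J, K, M} ∩ {K, L, M, N} = {K, M} ∉ τ. Therefore τ is NOT a topology.


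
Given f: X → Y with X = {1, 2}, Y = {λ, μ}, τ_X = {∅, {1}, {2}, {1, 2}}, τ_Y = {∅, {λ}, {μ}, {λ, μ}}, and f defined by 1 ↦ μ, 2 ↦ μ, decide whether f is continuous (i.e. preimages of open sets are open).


f IS continuous.

Compute f^{-1}(U) for each U ∈ τ_Y:
  U = ∅: f^{-1}(U) = ∅ ∈ τ_X ✓.
  U = {λ}: f^{-1}(U) = ∅ ∈ τ_X ✓.
  U = {μ}: f^{-1}(U) = {1, 2} ∈ τ_X ✓.
  U = {λ, μ}: f^{-1}(U) = {1, 2} ∈ τ_X ✓.
Every preimage lies in τ_X, so f IS continuous.


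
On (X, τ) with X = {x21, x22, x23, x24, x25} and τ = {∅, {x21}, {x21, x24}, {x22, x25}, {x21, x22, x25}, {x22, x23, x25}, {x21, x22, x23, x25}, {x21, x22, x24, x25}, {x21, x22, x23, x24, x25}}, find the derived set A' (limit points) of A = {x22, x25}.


A' = {x22, x23, x25}

For each x ∈ X, list the open sets U ∈ τ with x ∈ U, then check whether U ∩ (A ∖ {x}) ≠ ∅ for every such U.
  x = x21: open {x21} ∋ x has {x21} ∩ (A ∖ {x21}) = ∅, so x is NOT a limit point.
  x = x22: opens ∋ x are {x22, x25}, {x21, x22, x25}, {x22, x23, x25}, {x21, x22, x23, x25}, {x21, x22, x24, x25}, {x21, x22, x23, x24, x25}; each meets A ∖ {x22}, so x IS a limit point.
  x = x23: opens ∋ x are {x22, x23, x25}, {x21, x22, x23, x25}, {x21, x22, x23, x24, x25}; each meets A ∖ {x23}, so x IS a limit point.
  x = x24: open {x21, x24} ∋ x has {x21, x24} ∩ (A ∖ {x24}) = ∅, so x is NOT a limit point.
  x = x25: opens ∋ x are {x22, x25}, {x21, x22, x25}, {x22, x23, x25}, {x21, x22, x23, x25}, {x21, x22, x24, x25}, {x21, x22, x23, x24, x25}; each meets A ∖ {x25}, so x IS a limit point.
Collecting: A' = {x22, x23, x25}.


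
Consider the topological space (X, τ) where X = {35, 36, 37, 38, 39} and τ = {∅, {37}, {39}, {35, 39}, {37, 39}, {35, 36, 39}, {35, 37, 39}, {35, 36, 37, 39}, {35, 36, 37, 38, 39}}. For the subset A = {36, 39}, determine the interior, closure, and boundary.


int(A) = {39}, cl(A) = {35, 36, 38, 39}, ∂A = {35, 36, 38}.

Closed sets in (X, τ) are complements of opens:
  closed(X, τ) = {∅, {38}, {36, 38}, {37, 38}, {35, 36, 38}, {36, 37, 38}, {35, 36, 37, 38}, {35, 36, 38, 39}, {35, 36, 37, 38, 39}}.
int(A) = ⋃ {U ∈ τ : U ⊆ A}. Opens contained in A: ∅, {39}.
Taking the union of these: int(A) = {39}.
cl(A) = ⋂ {C closed : A ⊆ C}. Closed sets containing A: {35, 36, 38, 39}, {35, 36, 37, 38, 39}.
Intersecting these: cl(A) = {35, 36, 38, 39}.
∂A = cl(A) ∖ int(A) = {35, 36, 38, 39} ∖ {39} = {35, 36, 38}.


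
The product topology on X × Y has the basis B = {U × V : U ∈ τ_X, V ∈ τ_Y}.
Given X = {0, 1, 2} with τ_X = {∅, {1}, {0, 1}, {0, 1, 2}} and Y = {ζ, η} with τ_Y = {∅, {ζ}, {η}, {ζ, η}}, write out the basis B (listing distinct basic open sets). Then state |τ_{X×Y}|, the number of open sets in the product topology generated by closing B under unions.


Basis B = {∅ × ∅, {1} × {ζ}, {1} × {η}, {0, 1} × {ζ}, {0, 1} × {η}, {1} × {ζ, η}, {0, 1, 2} × {ζ}, {0, 1, 2} × {η}, {0, 1} × {ζ, η}, {0, 1, 2} × {ζ, η}}; |τ_{X×Y}| = 16.

Enumerate products U × V with U ∈ τ_X, V ∈ τ_Y (deduplicated):
  ∅ × ∅ = {} (∅)
  {1} × {ζ} = {(1,ζ)}
  {1} × {η} = {(1,η)}
  {0, 1} × {ζ} = {(0,ζ), (1,ζ)}
  {0, 1} × {η} = {(0,η), (1,η)}
  {1} × {ζ, η} = {(1,ζ), (1,η)}
  {0, 1, 2} × {ζ} = {(0,ζ), (1,ζ), (2,ζ)}
  {0, 1, 2} × {η} = {(0,η), (1,η), (2,η)}
  {0, 1} × {ζ, η} = {(0,ζ), (0,η), (1,ζ), (1,η)}
  {0, 1, 2} × {ζ, η} = {(0,ζ), (0,η), (1,ζ), (1,η), (2,ζ), (2,η)}
These 10 distinct sets form the basis B.
Close under arbitrary unions to get τ_{X×Y}; counting gives |τ_{X×Y}| = 16.


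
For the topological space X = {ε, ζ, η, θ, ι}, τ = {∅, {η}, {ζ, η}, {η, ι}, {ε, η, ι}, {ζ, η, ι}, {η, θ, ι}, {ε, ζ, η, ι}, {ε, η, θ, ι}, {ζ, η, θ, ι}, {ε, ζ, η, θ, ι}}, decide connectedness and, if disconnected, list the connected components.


(X, τ) is connected.

Find clopen sets (U ∈ τ with X ∖ U ∈ τ):
  U = ∅, X ∖ U = {ε, ζ, η, θ, ι} — both open, so U is clopen.
  U = {ε, ζ, η, θ, ι}, X ∖ U = ∅ — both open, so U is clopen.
Only trivial clopens (∅ and X) exist, so (X, τ) is connected.
Compute connected components by grouping points that agree on all clopens:
  component: {ε, ζ, η, θ, ι}


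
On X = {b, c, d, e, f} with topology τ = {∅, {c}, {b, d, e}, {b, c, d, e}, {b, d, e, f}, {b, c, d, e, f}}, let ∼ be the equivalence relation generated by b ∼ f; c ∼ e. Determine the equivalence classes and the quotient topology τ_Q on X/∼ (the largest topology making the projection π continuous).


X/∼ = {[b=f], [c=e], [d]}; |τ_Q| = 2.

Equivalence classes: [b=f], [c=e], [d].
Quotient map π: X → X/∼ sends b ↦ [b=f], c ↦ [c=e], d ↦ [d], e ↦ [c=e], f ↦ [b=f].
For each subset V ⊆ X/∼, compute π^{-1}(V) ⊆ X and check whether π^{-1}(V) ∈ τ. V is open in τ_Q iff π^{-1}(V) ∈ τ.
  V = {}: π^{-1}(V) = ∅ ∈ τ ✓.
  V = {[b=f]}: π^{-1}(V) = {b, f} ∉ τ ✗.
  V = {[c=e]}: π^{-1}(V) = {c, e} ∉ τ ✗.
  V = {[b=f], [c=e]}: π^{-1}(V) = {b, c, e, f} ∉ τ ✗.
  V = {[d]}: π^{-1}(V) = {d} ∉ τ ✗.
  V = {[b=f], [d]}: π^{-1}(V) = {b, d, f} ∉ τ ✗.
  V = {[c=e], [d]}: π^{-1}(V) = {c, d, e} ∉ τ ✗.
  V = {[b=f], [c=e], [d]}: π^{-1}(V) = {b, c, d, e, f} ∈ τ ✓.
Open sets in the quotient: τ_Q = {{}, {[b=f], [c=e], [d]}} (2 elements).


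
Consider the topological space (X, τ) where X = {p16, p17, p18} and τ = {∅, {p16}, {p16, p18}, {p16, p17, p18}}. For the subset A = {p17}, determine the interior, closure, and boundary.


int(A) = ∅, cl(A) = {p17}, ∂A = {p17}.

Closed sets in (X, τ) are complements of opens:
  closed(X, τ) = {∅, {p17}, {p17, p18}, {p16, p17, p18}}.
int(A) = ⋃ {U ∈ τ : U ⊆ A}. Opens contained in A: ∅.
Taking the union of these: int(A) = ∅.
cl(A) = ⋂ {C closed : A ⊆ C}. Closed sets containing A: {p17}, {p17, p18}, {p16, p17, p18}.
Intersecting these: cl(A) = {p17}.
∂A = cl(A) ∖ int(A) = {p17} ∖ ∅ = {p17}.


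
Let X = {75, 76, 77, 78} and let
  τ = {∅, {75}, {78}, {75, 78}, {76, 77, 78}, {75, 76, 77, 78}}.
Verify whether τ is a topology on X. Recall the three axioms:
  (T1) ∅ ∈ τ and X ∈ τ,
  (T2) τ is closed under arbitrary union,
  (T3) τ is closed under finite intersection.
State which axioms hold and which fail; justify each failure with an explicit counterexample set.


τ IS a topology on X.

Axiom (T1): ∅ ∈ τ? Yes; X ∈ τ? Yes.
Axiom (T2/T3): check pairwise unions and intersections of members of τ.
All pairwise intersections and unions checked — each lies in τ. Therefore τ satisfies (T1), (T2), (T3): it IS a topology on X.


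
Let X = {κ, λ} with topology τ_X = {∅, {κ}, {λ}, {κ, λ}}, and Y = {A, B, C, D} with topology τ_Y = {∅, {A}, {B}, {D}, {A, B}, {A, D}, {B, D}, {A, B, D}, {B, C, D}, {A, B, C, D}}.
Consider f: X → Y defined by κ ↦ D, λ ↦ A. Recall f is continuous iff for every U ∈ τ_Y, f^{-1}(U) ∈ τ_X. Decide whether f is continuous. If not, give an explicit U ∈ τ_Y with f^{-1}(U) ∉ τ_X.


f IS continuous.

Compute f^{-1}(U) for each U ∈ τ_Y:
  U = ∅: f^{-1}(U) = ∅ ∈ τ_X ✓.
  U = {A}: f^{-1}(U) = {λ} ∈ τ_X ✓.
  U = {B}: f^{-1}(U) = ∅ ∈ τ_X ✓.
  U = {D}: f^{-1}(U) = {κ} ∈ τ_X ✓.
  U = {A, B}: f^{-1}(U) = {λ} ∈ τ_X ✓.
  U = {A, D}: f^{-1}(U) = {κ, λ} ∈ τ_X ✓.
  U = {B, D}: f^{-1}(U) = {κ} ∈ τ_X ✓.
  U = {A, B, D}: f^{-1}(U) = {κ, λ} ∈ τ_X ✓.
  U = {B, C, D}: f^{-1}(U) = {κ} ∈ τ_X ✓.
  U = {A, B, C, D}: f^{-1}(U) = {κ, λ} ∈ τ_X ✓.
Every preimage lies in τ_X, so f IS continuous.


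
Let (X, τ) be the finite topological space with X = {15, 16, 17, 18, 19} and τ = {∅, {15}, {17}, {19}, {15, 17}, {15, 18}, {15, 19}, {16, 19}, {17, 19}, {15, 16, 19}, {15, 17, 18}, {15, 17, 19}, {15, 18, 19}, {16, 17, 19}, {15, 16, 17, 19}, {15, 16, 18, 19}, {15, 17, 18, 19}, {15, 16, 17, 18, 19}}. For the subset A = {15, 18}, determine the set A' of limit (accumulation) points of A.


A' = {18}

For each x ∈ X, list the open sets U ∈ τ with x ∈ U, then check whether U ∩ (A ∖ {x}) ≠ ∅ for every such U.
  x = 15: open {15} ∋ x has {15} ∩ (A ∖ {15}) = ∅, so x is NOT a limit point.
  x = 16: open {16, 19} ∋ x has {16, 19} ∩ (A ∖ {16}) = ∅, so x is NOT a limit point.
  x = 17: open {17} ∋ x has {17} ∩ (A ∖ {17}) = ∅, so x is NOT a limit point.
  x = 18: opens ∋ x are {15, 18}, {15, 17, 18}, {15, 18, 19}, {15, 16, 18, 19}, {15, 17, 18, 19}, {15, 16, 17, 18, 19}; each meets A ∖ {18}, so x IS a limit point.
  x = 19: open {19} ∋ x has {19} ∩ (A ∖ {19}) = ∅, so x is NOT a limit point.
Collecting: A' = {18}.


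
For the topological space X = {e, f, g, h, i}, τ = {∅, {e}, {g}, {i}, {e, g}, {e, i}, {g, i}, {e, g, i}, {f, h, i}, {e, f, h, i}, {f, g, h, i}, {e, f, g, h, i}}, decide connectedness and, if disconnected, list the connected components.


(X, τ) is disconnected; components = [{e}, {g}, {f, h, i}].

Find clopen sets (U ∈ τ with X ∖ U ∈ τ):
  U = ∅, X ∖ U = {e, f, g, h, i} — both open, so U is clopen.
  U = {e}, X ∖ U = {f, g, h, i} — both open, so U is clopen.
  U = {g}, X ∖ U = {e, f, h, i} — both open, so U is clopen.
  U = {e, g}, X ∖ U = {f, h, i} — both open, so U is clopen.
  U = {f, h, i}, X ∖ U = {e, g} — both open, so U is clopen.
  U = {e, f, h, i}, X ∖ U = {g} — both open, so U is clopen.
  U = {f, g, h, i}, X ∖ U = {e} — both open, so U is clopen.
  U = {e, f, g, h, i}, X ∖ U = ∅ — both open, so U is clopen.
Nontrivial clopen(s) exist: e.g. {e}. So (X, τ) is disconnected.
Compute connected components by grouping points that agree on all clopens:
  component: {e}
  component: {g}
  component: {f, h, i}
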